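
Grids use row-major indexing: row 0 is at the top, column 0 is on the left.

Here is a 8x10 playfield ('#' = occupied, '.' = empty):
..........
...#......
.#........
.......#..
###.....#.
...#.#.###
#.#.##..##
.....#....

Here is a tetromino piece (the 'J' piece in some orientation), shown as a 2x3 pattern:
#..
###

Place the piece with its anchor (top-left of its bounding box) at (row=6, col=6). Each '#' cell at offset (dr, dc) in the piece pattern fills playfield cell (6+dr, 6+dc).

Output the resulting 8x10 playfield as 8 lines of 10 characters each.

Answer: ..........
...#......
.#........
.......#..
###.....#.
...#.#.###
#.#.###.##
.....####.

Derivation:
Fill (6+0,6+0) = (6,6)
Fill (6+1,6+0) = (7,6)
Fill (6+1,6+1) = (7,7)
Fill (6+1,6+2) = (7,8)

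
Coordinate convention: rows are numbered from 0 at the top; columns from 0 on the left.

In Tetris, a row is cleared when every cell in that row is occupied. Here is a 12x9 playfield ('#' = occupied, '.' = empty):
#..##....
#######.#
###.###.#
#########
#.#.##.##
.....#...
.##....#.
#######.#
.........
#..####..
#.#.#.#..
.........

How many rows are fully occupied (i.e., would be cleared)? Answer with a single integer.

Answer: 1

Derivation:
Check each row:
  row 0: 6 empty cells -> not full
  row 1: 1 empty cell -> not full
  row 2: 2 empty cells -> not full
  row 3: 0 empty cells -> FULL (clear)
  row 4: 3 empty cells -> not full
  row 5: 8 empty cells -> not full
  row 6: 6 empty cells -> not full
  row 7: 1 empty cell -> not full
  row 8: 9 empty cells -> not full
  row 9: 4 empty cells -> not full
  row 10: 5 empty cells -> not full
  row 11: 9 empty cells -> not full
Total rows cleared: 1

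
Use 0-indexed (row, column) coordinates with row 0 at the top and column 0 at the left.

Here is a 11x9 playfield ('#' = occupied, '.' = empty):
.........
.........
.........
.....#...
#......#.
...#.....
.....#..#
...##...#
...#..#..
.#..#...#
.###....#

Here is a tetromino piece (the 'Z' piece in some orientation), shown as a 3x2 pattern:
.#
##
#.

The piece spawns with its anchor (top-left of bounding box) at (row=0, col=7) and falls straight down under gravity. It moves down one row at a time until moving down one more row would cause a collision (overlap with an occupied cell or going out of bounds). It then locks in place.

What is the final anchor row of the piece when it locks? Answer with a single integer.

Answer: 1

Derivation:
Spawn at (row=0, col=7). Try each row:
  row 0: fits
  row 1: fits
  row 2: blocked -> lock at row 1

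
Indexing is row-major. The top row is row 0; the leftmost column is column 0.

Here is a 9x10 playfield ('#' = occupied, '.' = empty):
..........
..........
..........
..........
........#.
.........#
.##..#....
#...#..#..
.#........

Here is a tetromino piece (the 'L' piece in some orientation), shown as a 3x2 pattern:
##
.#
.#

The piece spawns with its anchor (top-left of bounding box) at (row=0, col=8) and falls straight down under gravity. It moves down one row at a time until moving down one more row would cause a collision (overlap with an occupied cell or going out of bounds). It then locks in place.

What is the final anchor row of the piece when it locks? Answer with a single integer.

Spawn at (row=0, col=8). Try each row:
  row 0: fits
  row 1: fits
  row 2: fits
  row 3: blocked -> lock at row 2

Answer: 2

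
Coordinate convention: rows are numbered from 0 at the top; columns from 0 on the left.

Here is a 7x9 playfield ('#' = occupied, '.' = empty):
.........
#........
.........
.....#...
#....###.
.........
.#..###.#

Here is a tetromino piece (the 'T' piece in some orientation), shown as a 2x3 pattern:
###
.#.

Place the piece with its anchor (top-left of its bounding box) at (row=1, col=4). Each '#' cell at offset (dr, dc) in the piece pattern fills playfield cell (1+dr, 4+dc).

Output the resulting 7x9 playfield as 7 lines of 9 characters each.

Answer: .........
#...###..
.....#...
.....#...
#....###.
.........
.#..###.#

Derivation:
Fill (1+0,4+0) = (1,4)
Fill (1+0,4+1) = (1,5)
Fill (1+0,4+2) = (1,6)
Fill (1+1,4+1) = (2,5)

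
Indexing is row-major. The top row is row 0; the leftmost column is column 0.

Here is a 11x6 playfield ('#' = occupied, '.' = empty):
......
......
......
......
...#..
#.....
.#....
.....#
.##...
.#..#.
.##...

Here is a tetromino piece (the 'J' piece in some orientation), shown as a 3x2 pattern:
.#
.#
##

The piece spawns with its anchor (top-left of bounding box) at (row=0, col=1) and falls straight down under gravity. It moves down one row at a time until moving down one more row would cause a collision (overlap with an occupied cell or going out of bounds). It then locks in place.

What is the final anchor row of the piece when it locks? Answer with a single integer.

Answer: 3

Derivation:
Spawn at (row=0, col=1). Try each row:
  row 0: fits
  row 1: fits
  row 2: fits
  row 3: fits
  row 4: blocked -> lock at row 3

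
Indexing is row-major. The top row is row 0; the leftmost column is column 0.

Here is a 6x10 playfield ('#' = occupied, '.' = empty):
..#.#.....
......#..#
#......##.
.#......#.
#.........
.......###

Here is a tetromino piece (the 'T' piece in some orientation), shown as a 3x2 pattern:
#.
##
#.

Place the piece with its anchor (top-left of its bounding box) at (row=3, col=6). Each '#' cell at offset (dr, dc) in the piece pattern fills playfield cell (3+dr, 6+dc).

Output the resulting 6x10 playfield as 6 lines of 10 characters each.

Answer: ..#.#.....
......#..#
#......##.
.#....#.#.
#.....##..
......####

Derivation:
Fill (3+0,6+0) = (3,6)
Fill (3+1,6+0) = (4,6)
Fill (3+1,6+1) = (4,7)
Fill (3+2,6+0) = (5,6)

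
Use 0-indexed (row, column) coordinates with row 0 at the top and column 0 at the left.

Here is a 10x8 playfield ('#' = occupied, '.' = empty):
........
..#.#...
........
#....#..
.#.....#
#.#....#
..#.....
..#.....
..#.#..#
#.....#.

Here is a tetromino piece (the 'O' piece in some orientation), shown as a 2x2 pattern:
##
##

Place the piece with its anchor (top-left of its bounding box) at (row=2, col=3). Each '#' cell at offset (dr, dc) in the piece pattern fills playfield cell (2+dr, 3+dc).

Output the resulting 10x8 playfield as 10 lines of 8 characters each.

Answer: ........
..#.#...
...##...
#..###..
.#.....#
#.#....#
..#.....
..#.....
..#.#..#
#.....#.

Derivation:
Fill (2+0,3+0) = (2,3)
Fill (2+0,3+1) = (2,4)
Fill (2+1,3+0) = (3,3)
Fill (2+1,3+1) = (3,4)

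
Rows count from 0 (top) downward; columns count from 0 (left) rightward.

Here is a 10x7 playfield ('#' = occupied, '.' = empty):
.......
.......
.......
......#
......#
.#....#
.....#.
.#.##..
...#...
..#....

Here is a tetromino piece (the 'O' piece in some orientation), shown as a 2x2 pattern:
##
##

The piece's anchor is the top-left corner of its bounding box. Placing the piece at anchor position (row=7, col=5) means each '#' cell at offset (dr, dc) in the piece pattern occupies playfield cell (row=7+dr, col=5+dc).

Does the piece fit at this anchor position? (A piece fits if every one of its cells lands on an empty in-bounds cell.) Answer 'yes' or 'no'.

Check each piece cell at anchor (7, 5):
  offset (0,0) -> (7,5): empty -> OK
  offset (0,1) -> (7,6): empty -> OK
  offset (1,0) -> (8,5): empty -> OK
  offset (1,1) -> (8,6): empty -> OK
All cells valid: yes

Answer: yes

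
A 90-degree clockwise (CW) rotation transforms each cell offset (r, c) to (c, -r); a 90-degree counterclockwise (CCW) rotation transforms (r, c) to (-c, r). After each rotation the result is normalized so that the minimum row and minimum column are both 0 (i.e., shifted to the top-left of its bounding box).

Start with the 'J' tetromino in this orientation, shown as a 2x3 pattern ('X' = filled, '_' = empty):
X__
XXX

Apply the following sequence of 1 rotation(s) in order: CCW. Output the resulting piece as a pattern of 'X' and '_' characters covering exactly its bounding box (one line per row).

Start:
X__
XXX
After rotation 1 (CCW):
_X
_X
XX

Answer: _X
_X
XX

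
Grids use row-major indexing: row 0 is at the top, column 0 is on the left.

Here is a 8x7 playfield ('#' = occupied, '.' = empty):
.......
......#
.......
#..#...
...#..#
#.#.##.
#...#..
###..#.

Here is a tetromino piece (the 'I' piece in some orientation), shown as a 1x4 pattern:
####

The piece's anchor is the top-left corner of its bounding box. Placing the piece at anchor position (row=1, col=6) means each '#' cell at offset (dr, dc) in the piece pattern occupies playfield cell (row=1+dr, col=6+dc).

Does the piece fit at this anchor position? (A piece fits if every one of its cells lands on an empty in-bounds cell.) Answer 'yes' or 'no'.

Check each piece cell at anchor (1, 6):
  offset (0,0) -> (1,6): occupied ('#') -> FAIL
  offset (0,1) -> (1,7): out of bounds -> FAIL
  offset (0,2) -> (1,8): out of bounds -> FAIL
  offset (0,3) -> (1,9): out of bounds -> FAIL
All cells valid: no

Answer: no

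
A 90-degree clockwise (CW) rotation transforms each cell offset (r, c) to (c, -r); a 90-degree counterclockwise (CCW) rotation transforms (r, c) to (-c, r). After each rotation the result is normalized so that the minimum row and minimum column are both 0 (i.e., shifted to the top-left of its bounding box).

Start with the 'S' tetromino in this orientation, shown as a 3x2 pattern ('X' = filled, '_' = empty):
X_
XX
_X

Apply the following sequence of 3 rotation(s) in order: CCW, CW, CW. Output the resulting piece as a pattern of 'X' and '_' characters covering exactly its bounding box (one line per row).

Answer: _XX
XX_

Derivation:
Start:
X_
XX
_X
After rotation 1 (CCW):
_XX
XX_
After rotation 2 (CW):
X_
XX
_X
After rotation 3 (CW):
_XX
XX_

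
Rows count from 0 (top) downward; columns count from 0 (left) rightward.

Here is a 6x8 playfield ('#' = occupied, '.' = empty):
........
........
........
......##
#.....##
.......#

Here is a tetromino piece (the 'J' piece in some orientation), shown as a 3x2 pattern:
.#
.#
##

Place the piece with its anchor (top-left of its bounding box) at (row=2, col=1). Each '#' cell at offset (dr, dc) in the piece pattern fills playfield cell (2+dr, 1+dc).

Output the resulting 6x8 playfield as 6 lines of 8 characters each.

Answer: ........
........
..#.....
..#...##
###...##
.......#

Derivation:
Fill (2+0,1+1) = (2,2)
Fill (2+1,1+1) = (3,2)
Fill (2+2,1+0) = (4,1)
Fill (2+2,1+1) = (4,2)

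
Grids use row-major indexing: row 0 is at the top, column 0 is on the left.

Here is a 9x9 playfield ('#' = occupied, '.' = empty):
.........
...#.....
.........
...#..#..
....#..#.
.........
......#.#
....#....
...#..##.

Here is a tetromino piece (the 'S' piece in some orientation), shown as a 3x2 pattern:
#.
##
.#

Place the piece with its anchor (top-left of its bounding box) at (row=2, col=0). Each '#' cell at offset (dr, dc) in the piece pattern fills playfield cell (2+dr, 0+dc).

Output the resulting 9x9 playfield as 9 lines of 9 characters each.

Answer: .........
...#.....
#........
##.#..#..
.#..#..#.
.........
......#.#
....#....
...#..##.

Derivation:
Fill (2+0,0+0) = (2,0)
Fill (2+1,0+0) = (3,0)
Fill (2+1,0+1) = (3,1)
Fill (2+2,0+1) = (4,1)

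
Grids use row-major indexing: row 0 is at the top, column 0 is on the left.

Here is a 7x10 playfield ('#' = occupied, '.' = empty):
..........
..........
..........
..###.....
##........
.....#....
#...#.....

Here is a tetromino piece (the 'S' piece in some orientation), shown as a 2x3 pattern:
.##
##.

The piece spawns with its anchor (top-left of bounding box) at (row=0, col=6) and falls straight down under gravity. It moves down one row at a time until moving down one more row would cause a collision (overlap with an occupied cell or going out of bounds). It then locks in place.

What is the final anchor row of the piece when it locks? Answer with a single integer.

Answer: 5

Derivation:
Spawn at (row=0, col=6). Try each row:
  row 0: fits
  row 1: fits
  row 2: fits
  row 3: fits
  row 4: fits
  row 5: fits
  row 6: blocked -> lock at row 5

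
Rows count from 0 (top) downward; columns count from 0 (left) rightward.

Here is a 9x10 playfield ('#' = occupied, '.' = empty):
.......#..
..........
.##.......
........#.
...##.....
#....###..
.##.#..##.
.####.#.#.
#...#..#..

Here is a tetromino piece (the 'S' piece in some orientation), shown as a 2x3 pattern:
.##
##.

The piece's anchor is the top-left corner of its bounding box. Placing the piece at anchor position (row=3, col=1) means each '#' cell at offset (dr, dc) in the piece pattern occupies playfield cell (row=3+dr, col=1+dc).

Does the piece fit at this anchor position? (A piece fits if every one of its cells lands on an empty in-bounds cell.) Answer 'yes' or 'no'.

Check each piece cell at anchor (3, 1):
  offset (0,1) -> (3,2): empty -> OK
  offset (0,2) -> (3,3): empty -> OK
  offset (1,0) -> (4,1): empty -> OK
  offset (1,1) -> (4,2): empty -> OK
All cells valid: yes

Answer: yes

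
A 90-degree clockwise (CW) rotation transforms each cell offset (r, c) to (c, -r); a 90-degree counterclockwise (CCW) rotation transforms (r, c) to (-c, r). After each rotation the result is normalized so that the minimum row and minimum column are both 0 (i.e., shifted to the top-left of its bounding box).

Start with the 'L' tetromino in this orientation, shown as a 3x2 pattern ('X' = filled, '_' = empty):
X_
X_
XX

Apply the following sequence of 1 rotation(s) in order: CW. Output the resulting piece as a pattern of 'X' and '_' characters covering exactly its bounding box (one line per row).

Answer: XXX
X__

Derivation:
Start:
X_
X_
XX
After rotation 1 (CW):
XXX
X__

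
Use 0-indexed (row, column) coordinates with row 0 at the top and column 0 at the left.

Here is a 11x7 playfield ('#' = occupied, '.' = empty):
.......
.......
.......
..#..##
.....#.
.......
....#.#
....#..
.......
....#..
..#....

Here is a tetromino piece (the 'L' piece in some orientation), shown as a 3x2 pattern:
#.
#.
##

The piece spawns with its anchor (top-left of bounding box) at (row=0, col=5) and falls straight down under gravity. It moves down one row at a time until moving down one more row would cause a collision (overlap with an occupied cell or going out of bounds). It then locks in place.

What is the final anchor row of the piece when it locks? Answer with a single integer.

Spawn at (row=0, col=5). Try each row:
  row 0: fits
  row 1: blocked -> lock at row 0

Answer: 0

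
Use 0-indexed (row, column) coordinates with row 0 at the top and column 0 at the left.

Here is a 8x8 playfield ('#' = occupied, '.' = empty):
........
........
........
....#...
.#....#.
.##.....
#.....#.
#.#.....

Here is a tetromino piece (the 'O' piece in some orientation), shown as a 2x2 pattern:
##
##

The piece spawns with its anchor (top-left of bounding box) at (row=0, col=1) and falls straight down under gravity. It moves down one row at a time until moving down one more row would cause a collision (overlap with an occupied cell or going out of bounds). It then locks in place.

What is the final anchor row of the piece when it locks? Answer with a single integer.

Spawn at (row=0, col=1). Try each row:
  row 0: fits
  row 1: fits
  row 2: fits
  row 3: blocked -> lock at row 2

Answer: 2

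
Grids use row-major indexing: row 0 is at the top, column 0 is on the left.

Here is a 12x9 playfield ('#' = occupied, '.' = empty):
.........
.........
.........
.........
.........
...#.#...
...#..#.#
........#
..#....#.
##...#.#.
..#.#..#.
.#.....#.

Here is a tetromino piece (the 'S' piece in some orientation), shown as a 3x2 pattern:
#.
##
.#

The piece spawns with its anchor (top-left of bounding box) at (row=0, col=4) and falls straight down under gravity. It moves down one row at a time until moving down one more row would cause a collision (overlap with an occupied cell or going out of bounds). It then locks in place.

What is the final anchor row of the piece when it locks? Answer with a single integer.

Answer: 2

Derivation:
Spawn at (row=0, col=4). Try each row:
  row 0: fits
  row 1: fits
  row 2: fits
  row 3: blocked -> lock at row 2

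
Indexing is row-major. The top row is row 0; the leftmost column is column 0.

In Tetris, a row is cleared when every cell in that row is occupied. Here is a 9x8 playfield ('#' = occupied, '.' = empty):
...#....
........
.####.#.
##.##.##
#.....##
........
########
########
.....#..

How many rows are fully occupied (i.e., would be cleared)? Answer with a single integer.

Check each row:
  row 0: 7 empty cells -> not full
  row 1: 8 empty cells -> not full
  row 2: 3 empty cells -> not full
  row 3: 2 empty cells -> not full
  row 4: 5 empty cells -> not full
  row 5: 8 empty cells -> not full
  row 6: 0 empty cells -> FULL (clear)
  row 7: 0 empty cells -> FULL (clear)
  row 8: 7 empty cells -> not full
Total rows cleared: 2

Answer: 2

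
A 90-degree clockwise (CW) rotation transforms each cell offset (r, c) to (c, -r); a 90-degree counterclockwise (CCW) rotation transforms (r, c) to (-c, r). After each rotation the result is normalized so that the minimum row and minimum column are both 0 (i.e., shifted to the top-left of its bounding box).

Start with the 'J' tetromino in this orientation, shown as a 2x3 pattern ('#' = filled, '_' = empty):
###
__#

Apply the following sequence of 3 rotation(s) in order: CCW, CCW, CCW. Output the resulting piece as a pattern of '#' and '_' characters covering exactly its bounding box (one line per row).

Answer: _#
_#
##

Derivation:
Start:
###
__#
After rotation 1 (CCW):
##
#_
#_
After rotation 2 (CCW):
#__
###
After rotation 3 (CCW):
_#
_#
##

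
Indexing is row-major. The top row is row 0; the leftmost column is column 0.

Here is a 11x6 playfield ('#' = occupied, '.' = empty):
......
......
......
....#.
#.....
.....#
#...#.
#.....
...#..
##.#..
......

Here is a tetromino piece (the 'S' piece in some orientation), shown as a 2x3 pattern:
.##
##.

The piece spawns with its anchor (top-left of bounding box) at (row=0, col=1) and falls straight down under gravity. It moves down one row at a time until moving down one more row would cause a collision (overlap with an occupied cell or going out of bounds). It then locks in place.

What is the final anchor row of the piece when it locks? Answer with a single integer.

Spawn at (row=0, col=1). Try each row:
  row 0: fits
  row 1: fits
  row 2: fits
  row 3: fits
  row 4: fits
  row 5: fits
  row 6: fits
  row 7: fits
  row 8: blocked -> lock at row 7

Answer: 7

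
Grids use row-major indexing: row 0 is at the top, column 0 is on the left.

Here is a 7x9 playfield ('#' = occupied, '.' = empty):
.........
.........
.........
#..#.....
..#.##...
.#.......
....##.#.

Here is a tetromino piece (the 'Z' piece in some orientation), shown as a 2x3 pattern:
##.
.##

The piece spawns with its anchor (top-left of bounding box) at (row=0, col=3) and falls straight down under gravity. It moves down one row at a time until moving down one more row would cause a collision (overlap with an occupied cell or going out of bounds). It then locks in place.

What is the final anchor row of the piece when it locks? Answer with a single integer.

Spawn at (row=0, col=3). Try each row:
  row 0: fits
  row 1: fits
  row 2: fits
  row 3: blocked -> lock at row 2

Answer: 2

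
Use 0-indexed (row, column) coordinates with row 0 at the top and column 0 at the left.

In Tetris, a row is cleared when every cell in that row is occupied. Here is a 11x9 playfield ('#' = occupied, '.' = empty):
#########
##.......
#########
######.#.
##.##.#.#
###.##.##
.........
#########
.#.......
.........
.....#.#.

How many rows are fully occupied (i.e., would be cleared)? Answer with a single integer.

Check each row:
  row 0: 0 empty cells -> FULL (clear)
  row 1: 7 empty cells -> not full
  row 2: 0 empty cells -> FULL (clear)
  row 3: 2 empty cells -> not full
  row 4: 3 empty cells -> not full
  row 5: 2 empty cells -> not full
  row 6: 9 empty cells -> not full
  row 7: 0 empty cells -> FULL (clear)
  row 8: 8 empty cells -> not full
  row 9: 9 empty cells -> not full
  row 10: 7 empty cells -> not full
Total rows cleared: 3

Answer: 3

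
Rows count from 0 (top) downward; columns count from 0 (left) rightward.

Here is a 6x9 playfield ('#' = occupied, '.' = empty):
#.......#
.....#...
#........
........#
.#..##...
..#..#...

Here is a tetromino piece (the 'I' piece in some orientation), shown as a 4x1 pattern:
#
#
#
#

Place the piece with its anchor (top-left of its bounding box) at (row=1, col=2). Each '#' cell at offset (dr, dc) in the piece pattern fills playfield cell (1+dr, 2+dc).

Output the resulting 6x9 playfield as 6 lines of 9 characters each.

Fill (1+0,2+0) = (1,2)
Fill (1+1,2+0) = (2,2)
Fill (1+2,2+0) = (3,2)
Fill (1+3,2+0) = (4,2)

Answer: #.......#
..#..#...
#.#......
..#.....#
.##.##...
..#..#...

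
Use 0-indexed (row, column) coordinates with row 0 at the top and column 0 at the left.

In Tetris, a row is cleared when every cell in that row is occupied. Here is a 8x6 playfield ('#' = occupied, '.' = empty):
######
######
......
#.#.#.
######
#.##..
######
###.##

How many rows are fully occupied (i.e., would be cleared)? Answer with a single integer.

Check each row:
  row 0: 0 empty cells -> FULL (clear)
  row 1: 0 empty cells -> FULL (clear)
  row 2: 6 empty cells -> not full
  row 3: 3 empty cells -> not full
  row 4: 0 empty cells -> FULL (clear)
  row 5: 3 empty cells -> not full
  row 6: 0 empty cells -> FULL (clear)
  row 7: 1 empty cell -> not full
Total rows cleared: 4

Answer: 4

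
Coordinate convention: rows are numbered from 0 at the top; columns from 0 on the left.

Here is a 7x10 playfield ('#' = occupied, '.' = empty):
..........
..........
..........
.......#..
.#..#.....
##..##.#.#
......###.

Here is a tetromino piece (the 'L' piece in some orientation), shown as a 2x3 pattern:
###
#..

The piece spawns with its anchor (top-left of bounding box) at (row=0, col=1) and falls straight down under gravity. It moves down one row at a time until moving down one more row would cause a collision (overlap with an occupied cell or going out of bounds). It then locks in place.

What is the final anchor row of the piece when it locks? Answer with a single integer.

Spawn at (row=0, col=1). Try each row:
  row 0: fits
  row 1: fits
  row 2: fits
  row 3: blocked -> lock at row 2

Answer: 2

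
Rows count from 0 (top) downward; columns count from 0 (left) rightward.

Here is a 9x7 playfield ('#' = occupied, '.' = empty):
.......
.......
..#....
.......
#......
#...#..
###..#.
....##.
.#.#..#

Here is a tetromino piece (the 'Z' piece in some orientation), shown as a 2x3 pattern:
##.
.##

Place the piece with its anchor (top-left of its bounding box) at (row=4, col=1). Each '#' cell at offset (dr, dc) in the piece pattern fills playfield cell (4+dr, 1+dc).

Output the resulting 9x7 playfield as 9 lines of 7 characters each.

Answer: .......
.......
..#....
.......
###....
#.###..
###..#.
....##.
.#.#..#

Derivation:
Fill (4+0,1+0) = (4,1)
Fill (4+0,1+1) = (4,2)
Fill (4+1,1+1) = (5,2)
Fill (4+1,1+2) = (5,3)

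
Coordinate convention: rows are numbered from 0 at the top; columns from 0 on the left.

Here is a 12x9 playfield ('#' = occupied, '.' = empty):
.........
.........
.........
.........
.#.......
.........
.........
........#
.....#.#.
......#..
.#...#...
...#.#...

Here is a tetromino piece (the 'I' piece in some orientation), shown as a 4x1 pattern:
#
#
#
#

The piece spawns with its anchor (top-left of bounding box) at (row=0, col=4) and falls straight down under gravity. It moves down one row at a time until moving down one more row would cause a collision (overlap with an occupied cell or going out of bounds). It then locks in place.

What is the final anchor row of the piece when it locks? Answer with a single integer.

Spawn at (row=0, col=4). Try each row:
  row 0: fits
  row 1: fits
  row 2: fits
  row 3: fits
  row 4: fits
  row 5: fits
  row 6: fits
  row 7: fits
  row 8: fits
  row 9: blocked -> lock at row 8

Answer: 8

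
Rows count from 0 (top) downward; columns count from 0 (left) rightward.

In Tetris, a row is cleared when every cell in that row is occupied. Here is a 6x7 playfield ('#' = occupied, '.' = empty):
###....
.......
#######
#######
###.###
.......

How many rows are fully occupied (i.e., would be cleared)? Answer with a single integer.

Answer: 2

Derivation:
Check each row:
  row 0: 4 empty cells -> not full
  row 1: 7 empty cells -> not full
  row 2: 0 empty cells -> FULL (clear)
  row 3: 0 empty cells -> FULL (clear)
  row 4: 1 empty cell -> not full
  row 5: 7 empty cells -> not full
Total rows cleared: 2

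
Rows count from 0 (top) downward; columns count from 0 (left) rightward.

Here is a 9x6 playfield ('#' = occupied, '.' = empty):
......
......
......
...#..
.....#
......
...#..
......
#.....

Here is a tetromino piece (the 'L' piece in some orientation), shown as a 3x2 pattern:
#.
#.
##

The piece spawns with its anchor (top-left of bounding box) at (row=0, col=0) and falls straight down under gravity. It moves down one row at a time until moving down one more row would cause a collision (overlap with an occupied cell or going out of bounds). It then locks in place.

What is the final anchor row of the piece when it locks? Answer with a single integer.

Spawn at (row=0, col=0). Try each row:
  row 0: fits
  row 1: fits
  row 2: fits
  row 3: fits
  row 4: fits
  row 5: fits
  row 6: blocked -> lock at row 5

Answer: 5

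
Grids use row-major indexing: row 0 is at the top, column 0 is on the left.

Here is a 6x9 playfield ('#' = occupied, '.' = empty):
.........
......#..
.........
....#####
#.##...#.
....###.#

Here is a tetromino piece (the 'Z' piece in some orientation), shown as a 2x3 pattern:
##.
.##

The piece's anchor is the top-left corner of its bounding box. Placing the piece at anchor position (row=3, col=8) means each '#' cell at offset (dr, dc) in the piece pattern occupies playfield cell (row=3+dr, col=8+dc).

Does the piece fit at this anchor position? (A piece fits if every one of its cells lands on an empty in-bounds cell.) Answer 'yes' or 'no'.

Check each piece cell at anchor (3, 8):
  offset (0,0) -> (3,8): occupied ('#') -> FAIL
  offset (0,1) -> (3,9): out of bounds -> FAIL
  offset (1,1) -> (4,9): out of bounds -> FAIL
  offset (1,2) -> (4,10): out of bounds -> FAIL
All cells valid: no

Answer: no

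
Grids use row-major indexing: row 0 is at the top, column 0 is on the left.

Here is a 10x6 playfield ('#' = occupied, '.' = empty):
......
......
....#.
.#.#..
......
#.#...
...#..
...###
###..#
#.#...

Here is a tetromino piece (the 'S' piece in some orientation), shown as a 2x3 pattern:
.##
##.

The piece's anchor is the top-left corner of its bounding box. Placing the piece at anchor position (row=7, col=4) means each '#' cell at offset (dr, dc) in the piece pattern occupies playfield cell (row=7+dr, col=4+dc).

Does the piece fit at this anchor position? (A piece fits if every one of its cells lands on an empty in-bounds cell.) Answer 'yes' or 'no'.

Answer: no

Derivation:
Check each piece cell at anchor (7, 4):
  offset (0,1) -> (7,5): occupied ('#') -> FAIL
  offset (0,2) -> (7,6): out of bounds -> FAIL
  offset (1,0) -> (8,4): empty -> OK
  offset (1,1) -> (8,5): occupied ('#') -> FAIL
All cells valid: no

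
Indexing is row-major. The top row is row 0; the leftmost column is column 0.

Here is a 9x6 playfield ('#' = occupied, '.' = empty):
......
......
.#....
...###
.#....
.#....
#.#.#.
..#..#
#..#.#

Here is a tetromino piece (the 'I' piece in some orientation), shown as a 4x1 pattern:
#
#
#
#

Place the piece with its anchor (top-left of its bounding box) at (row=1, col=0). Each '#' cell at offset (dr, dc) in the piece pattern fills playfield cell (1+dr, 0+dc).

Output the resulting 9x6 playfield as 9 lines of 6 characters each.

Answer: ......
#.....
##....
#..###
##....
.#....
#.#.#.
..#..#
#..#.#

Derivation:
Fill (1+0,0+0) = (1,0)
Fill (1+1,0+0) = (2,0)
Fill (1+2,0+0) = (3,0)
Fill (1+3,0+0) = (4,0)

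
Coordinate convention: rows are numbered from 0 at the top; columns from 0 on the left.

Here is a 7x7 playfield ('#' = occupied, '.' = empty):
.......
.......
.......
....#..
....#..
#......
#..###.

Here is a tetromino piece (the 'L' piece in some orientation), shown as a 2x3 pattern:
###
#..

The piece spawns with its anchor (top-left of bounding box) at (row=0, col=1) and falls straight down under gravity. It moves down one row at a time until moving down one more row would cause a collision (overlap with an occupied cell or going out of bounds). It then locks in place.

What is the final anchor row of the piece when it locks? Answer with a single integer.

Answer: 5

Derivation:
Spawn at (row=0, col=1). Try each row:
  row 0: fits
  row 1: fits
  row 2: fits
  row 3: fits
  row 4: fits
  row 5: fits
  row 6: blocked -> lock at row 5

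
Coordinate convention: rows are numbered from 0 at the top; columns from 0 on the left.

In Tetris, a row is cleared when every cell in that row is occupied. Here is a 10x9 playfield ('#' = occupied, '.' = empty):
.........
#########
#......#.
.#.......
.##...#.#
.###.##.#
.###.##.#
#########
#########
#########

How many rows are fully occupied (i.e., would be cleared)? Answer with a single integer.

Check each row:
  row 0: 9 empty cells -> not full
  row 1: 0 empty cells -> FULL (clear)
  row 2: 7 empty cells -> not full
  row 3: 8 empty cells -> not full
  row 4: 5 empty cells -> not full
  row 5: 3 empty cells -> not full
  row 6: 3 empty cells -> not full
  row 7: 0 empty cells -> FULL (clear)
  row 8: 0 empty cells -> FULL (clear)
  row 9: 0 empty cells -> FULL (clear)
Total rows cleared: 4

Answer: 4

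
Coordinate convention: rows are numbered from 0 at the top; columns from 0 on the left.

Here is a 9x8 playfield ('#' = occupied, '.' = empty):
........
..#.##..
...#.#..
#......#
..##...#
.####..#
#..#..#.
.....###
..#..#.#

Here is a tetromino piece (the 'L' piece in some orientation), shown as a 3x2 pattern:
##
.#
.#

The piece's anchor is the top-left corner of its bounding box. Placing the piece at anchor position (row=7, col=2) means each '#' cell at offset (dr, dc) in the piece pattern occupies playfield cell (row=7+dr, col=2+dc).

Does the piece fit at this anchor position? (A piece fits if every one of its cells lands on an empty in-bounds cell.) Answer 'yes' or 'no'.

Check each piece cell at anchor (7, 2):
  offset (0,0) -> (7,2): empty -> OK
  offset (0,1) -> (7,3): empty -> OK
  offset (1,1) -> (8,3): empty -> OK
  offset (2,1) -> (9,3): out of bounds -> FAIL
All cells valid: no

Answer: no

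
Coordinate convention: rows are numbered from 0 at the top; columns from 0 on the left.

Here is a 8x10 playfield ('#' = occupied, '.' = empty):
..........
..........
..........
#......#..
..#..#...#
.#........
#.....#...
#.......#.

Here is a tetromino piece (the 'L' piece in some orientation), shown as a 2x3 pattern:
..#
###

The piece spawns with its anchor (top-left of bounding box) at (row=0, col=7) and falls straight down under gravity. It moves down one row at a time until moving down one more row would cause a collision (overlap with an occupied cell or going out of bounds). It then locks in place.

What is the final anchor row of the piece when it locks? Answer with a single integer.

Answer: 1

Derivation:
Spawn at (row=0, col=7). Try each row:
  row 0: fits
  row 1: fits
  row 2: blocked -> lock at row 1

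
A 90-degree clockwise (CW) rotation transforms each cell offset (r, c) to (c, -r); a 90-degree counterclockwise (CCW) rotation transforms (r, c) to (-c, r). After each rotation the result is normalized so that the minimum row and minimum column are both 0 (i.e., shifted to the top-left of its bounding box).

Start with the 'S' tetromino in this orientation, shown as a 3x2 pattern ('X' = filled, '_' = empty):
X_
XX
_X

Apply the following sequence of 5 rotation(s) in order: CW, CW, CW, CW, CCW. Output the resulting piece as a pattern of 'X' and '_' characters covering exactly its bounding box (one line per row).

Start:
X_
XX
_X
After rotation 1 (CW):
_XX
XX_
After rotation 2 (CW):
X_
XX
_X
After rotation 3 (CW):
_XX
XX_
After rotation 4 (CW):
X_
XX
_X
After rotation 5 (CCW):
_XX
XX_

Answer: _XX
XX_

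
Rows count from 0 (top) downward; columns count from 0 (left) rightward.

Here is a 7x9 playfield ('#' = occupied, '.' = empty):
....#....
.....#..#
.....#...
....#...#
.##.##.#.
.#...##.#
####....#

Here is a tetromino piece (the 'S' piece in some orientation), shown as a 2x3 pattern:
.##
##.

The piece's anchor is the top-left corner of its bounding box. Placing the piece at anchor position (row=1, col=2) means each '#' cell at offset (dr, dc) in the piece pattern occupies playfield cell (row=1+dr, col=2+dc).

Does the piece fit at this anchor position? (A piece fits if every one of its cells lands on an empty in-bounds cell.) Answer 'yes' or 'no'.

Answer: yes

Derivation:
Check each piece cell at anchor (1, 2):
  offset (0,1) -> (1,3): empty -> OK
  offset (0,2) -> (1,4): empty -> OK
  offset (1,0) -> (2,2): empty -> OK
  offset (1,1) -> (2,3): empty -> OK
All cells valid: yes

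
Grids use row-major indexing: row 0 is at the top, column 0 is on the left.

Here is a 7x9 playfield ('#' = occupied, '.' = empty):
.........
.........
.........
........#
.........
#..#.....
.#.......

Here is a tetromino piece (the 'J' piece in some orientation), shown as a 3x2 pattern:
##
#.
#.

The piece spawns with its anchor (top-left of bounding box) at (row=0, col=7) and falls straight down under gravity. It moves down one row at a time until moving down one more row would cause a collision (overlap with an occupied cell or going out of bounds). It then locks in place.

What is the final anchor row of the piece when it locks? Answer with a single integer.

Spawn at (row=0, col=7). Try each row:
  row 0: fits
  row 1: fits
  row 2: fits
  row 3: blocked -> lock at row 2

Answer: 2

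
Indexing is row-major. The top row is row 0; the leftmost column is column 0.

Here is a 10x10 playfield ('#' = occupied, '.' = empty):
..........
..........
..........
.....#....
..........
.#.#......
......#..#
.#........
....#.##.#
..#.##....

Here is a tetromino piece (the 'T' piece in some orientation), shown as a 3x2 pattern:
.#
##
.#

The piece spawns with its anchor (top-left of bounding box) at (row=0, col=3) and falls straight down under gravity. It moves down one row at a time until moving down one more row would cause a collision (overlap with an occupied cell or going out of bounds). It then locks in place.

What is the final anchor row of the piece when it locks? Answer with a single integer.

Spawn at (row=0, col=3). Try each row:
  row 0: fits
  row 1: fits
  row 2: fits
  row 3: fits
  row 4: blocked -> lock at row 3

Answer: 3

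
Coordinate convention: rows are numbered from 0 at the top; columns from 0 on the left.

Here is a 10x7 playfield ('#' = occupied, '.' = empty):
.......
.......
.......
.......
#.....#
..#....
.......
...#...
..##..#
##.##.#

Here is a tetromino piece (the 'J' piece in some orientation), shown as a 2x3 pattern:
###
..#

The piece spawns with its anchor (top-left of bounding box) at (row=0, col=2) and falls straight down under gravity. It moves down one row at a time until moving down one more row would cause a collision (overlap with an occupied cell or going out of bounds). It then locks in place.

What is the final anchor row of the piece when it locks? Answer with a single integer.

Answer: 4

Derivation:
Spawn at (row=0, col=2). Try each row:
  row 0: fits
  row 1: fits
  row 2: fits
  row 3: fits
  row 4: fits
  row 5: blocked -> lock at row 4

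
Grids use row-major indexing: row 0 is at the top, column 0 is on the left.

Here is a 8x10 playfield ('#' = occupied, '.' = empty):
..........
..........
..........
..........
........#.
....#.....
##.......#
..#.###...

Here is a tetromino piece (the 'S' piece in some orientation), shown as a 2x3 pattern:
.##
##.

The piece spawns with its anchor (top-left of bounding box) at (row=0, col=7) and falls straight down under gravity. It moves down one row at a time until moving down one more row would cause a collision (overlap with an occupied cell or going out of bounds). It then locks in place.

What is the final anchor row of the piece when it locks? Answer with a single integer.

Answer: 2

Derivation:
Spawn at (row=0, col=7). Try each row:
  row 0: fits
  row 1: fits
  row 2: fits
  row 3: blocked -> lock at row 2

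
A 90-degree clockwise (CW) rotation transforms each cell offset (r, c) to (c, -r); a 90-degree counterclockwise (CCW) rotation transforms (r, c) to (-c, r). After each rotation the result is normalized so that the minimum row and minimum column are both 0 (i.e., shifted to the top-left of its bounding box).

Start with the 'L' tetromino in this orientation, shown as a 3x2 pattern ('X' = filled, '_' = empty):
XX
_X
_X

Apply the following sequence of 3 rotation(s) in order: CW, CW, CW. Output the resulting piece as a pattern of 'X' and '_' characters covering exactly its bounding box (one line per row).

Answer: XXX
X__

Derivation:
Start:
XX
_X
_X
After rotation 1 (CW):
__X
XXX
After rotation 2 (CW):
X_
X_
XX
After rotation 3 (CW):
XXX
X__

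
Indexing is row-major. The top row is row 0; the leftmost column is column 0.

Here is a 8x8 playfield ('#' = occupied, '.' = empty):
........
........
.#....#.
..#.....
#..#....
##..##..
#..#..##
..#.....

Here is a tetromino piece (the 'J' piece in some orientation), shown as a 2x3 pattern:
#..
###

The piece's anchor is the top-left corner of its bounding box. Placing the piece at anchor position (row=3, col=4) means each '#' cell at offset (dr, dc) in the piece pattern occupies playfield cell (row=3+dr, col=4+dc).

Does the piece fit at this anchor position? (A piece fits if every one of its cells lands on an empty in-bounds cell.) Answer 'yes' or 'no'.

Answer: yes

Derivation:
Check each piece cell at anchor (3, 4):
  offset (0,0) -> (3,4): empty -> OK
  offset (1,0) -> (4,4): empty -> OK
  offset (1,1) -> (4,5): empty -> OK
  offset (1,2) -> (4,6): empty -> OK
All cells valid: yes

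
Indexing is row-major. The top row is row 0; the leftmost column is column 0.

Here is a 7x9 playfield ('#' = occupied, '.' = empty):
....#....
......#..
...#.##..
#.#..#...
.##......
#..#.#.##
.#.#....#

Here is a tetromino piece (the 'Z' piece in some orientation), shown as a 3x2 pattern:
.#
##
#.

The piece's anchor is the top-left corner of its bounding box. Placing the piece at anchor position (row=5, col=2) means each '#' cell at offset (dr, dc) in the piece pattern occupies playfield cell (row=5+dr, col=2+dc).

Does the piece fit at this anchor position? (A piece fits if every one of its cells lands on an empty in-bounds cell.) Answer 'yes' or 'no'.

Answer: no

Derivation:
Check each piece cell at anchor (5, 2):
  offset (0,1) -> (5,3): occupied ('#') -> FAIL
  offset (1,0) -> (6,2): empty -> OK
  offset (1,1) -> (6,3): occupied ('#') -> FAIL
  offset (2,0) -> (7,2): out of bounds -> FAIL
All cells valid: no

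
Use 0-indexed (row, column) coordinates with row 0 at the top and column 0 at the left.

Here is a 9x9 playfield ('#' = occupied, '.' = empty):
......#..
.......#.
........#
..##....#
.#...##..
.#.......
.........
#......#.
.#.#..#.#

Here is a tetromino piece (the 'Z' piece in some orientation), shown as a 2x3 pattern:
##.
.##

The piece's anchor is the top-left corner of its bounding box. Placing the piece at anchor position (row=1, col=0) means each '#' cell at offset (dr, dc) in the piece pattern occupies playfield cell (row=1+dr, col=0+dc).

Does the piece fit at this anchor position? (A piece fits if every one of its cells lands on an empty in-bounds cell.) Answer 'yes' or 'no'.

Answer: yes

Derivation:
Check each piece cell at anchor (1, 0):
  offset (0,0) -> (1,0): empty -> OK
  offset (0,1) -> (1,1): empty -> OK
  offset (1,1) -> (2,1): empty -> OK
  offset (1,2) -> (2,2): empty -> OK
All cells valid: yes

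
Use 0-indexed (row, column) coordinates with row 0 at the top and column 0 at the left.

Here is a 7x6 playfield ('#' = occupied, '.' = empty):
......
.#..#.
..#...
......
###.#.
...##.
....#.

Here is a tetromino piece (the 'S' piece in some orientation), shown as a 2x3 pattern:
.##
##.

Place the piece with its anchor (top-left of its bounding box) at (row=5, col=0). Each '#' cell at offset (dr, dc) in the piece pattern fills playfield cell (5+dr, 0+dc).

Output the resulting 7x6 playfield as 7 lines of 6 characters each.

Answer: ......
.#..#.
..#...
......
###.#.
.####.
##..#.

Derivation:
Fill (5+0,0+1) = (5,1)
Fill (5+0,0+2) = (5,2)
Fill (5+1,0+0) = (6,0)
Fill (5+1,0+1) = (6,1)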